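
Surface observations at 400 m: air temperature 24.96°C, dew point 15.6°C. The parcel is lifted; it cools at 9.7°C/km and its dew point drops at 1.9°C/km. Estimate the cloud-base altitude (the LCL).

1600 m

T and T_d converge at 9.7 − 1.9 = 7.8°C per km
Height above start = (24.96 − 15.6) / 7.8 = 1.2 km
LCL altitude = 400 m + 1200 m = 1600 m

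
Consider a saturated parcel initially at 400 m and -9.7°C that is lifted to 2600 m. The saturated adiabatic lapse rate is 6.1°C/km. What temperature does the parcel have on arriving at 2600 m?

-23.12°C

From 400 m to 2600 m (saturated adiabatic): cools by 6.1 × 2.2 = 13.42°C, giving -23.12°C.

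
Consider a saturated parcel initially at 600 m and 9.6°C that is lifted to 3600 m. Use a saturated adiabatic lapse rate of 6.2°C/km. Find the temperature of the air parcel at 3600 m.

From 600 m to 3600 m (saturated adiabatic): cools by 6.2 × 3 = 18.6°C, giving -9°C.

-9°C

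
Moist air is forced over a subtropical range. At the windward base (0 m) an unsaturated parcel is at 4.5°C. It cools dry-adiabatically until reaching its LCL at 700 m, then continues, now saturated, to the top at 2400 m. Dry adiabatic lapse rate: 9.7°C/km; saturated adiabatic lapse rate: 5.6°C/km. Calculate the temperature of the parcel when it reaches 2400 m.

Dry to 700 m: -9.7 × 0.7 km = -6.79°C, so T = -2.29°C.
Saturated to 2400 m: -5.6 × 1.7 km = -9.52°C, so T = -11.81°C.

-11.81°C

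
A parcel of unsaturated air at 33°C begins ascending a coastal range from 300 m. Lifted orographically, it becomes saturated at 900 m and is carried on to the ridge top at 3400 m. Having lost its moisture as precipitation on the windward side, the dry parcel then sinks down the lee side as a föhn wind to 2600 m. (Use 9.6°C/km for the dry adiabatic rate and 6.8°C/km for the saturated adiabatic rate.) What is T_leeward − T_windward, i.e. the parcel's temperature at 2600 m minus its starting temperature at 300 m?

300 → 900 m (dry, 9.6°C/km): ΔT = -9.6 × 0.6 = -5.76°C → T = 27.24°C
900 → 3400 m (saturated, 6.8°C/km): ΔT = -6.8 × 2.5 = -17°C → T = 10.24°C
3400 → 2600 m (dry descent, 9.6°C/km): ΔT = +9.6 × 0.8 = +7.68°C → T = 17.92°C
Net change vs windward start: 17.92 − 33 = -15.08°C

-15.08°C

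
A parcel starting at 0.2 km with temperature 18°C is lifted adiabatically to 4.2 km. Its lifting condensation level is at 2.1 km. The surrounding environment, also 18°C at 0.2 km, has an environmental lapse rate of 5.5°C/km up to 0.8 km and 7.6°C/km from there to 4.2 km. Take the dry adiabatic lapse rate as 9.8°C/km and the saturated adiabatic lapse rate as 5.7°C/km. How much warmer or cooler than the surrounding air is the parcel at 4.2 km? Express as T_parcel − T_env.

Parcel:
  200 → 2100 m (dry, 9.8°C/km): ΔT = -9.8 × 1.9 = -18.62°C → T = -0.62°C
  2100 → 4200 m (saturated, 5.7°C/km): ΔT = -5.7 × 2.1 = -11.97°C → T = -12.59°C
Environment:
  200 → 800 m (environment, lower layer, 5.5°C/km): ΔT = -5.5 × 0.6 = -3.3°C → T = 14.7°C
  800 → 4200 m (environment, upper layer, 7.6°C/km): ΔT = -7.6 × 3.4 = -25.84°C → T = -11.14°C
T_parcel − T_env = -12.59 − (-11.14) = -1.45°C

-1.45°C (parcel cooler than environment)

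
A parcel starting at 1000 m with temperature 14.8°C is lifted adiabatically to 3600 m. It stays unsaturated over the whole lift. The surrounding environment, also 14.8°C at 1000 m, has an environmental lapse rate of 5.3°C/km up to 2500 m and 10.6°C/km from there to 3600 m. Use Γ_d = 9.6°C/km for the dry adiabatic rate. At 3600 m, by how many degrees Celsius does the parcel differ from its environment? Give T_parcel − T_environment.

Parcel:
  Dry to 3600 m: -9.6 × 2.6 km = -24.96°C, so T = -10.16°C.
Environment:
  Environment, lower layer to 2500 m: -5.3 × 1.5 km = -7.95°C, so T = 6.85°C.
  Environment, upper layer to 3600 m: -10.6 × 1.1 km = -11.66°C, so T = -4.81°C.
T_parcel − T_env = -10.16 − (-4.81) = -5.35°C

-5.35°C (parcel cooler than environment)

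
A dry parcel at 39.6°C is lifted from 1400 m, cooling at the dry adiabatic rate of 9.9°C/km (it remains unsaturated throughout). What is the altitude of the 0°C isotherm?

5400 m

Height above start = (39.6 − 0) / 9.9 = 4 km
Altitude = 1400 m + 4000 m = 5400 m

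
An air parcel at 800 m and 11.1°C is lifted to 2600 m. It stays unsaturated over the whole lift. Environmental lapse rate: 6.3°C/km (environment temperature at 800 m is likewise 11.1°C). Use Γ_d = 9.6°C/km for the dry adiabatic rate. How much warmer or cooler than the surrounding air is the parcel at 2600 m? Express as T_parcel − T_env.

Parcel:
  From 800 m to 2600 m (dry): cools by 9.6 × 1.8 = 17.28°C, giving -6.18°C.
Environment:
  From 800 m to 2600 m (environment): cools by 6.3 × 1.8 = 11.34°C, giving -0.24°C.
T_parcel − T_env = -6.18 − (-0.24) = -5.94°C

-5.94°C (parcel cooler than environment)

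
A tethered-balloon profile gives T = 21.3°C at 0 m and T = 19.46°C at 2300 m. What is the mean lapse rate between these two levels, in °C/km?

0.8°C/km

Γ = −ΔT/Δz = (21.3 − 19.46) / (2300 − 0) m
  = 1.84°C / 2.3 km = 0.8°C/km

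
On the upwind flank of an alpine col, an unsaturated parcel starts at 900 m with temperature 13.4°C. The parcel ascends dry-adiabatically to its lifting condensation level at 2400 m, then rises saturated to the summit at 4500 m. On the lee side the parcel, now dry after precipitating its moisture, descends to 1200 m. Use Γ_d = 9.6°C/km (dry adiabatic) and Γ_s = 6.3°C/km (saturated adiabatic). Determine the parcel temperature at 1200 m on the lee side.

900 → 2400 m (dry, 9.6°C/km): ΔT = -9.6 × 1.5 = -14.4°C → T = -1°C
2400 → 4500 m (saturated, 6.3°C/km): ΔT = -6.3 × 2.1 = -13.23°C → T = -14.23°C
4500 → 1200 m (dry descent, 9.6°C/km): ΔT = +9.6 × 3.3 = +31.68°C → T = 17.45°C

17.45°C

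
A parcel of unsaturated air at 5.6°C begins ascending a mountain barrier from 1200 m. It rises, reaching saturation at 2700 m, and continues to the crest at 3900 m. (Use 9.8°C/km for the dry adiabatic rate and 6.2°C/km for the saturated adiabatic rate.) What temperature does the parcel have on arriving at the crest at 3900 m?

-16.54°C

1200 → 2700 m (dry, 9.8°C/km): ΔT = -9.8 × 1.5 = -14.7°C → T = -9.1°C
2700 → 3900 m (saturated, 6.2°C/km): ΔT = -6.2 × 1.2 = -7.44°C → T = -16.54°C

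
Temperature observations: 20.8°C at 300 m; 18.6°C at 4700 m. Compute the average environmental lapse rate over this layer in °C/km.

Γ = −ΔT/Δz = (20.8 − 18.6) / (4700 − 300) m
  = 2.2°C / 4.4 km = 0.5°C/km

0.5°C/km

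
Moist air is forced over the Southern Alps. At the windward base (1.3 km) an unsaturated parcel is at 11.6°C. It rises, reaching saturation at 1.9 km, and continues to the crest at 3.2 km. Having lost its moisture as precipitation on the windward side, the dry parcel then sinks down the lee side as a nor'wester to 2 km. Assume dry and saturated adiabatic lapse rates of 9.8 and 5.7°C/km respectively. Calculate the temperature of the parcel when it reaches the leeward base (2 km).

1300–1900 m, dry: Δz = 0.6 km ⇒ ΔT = -5.88°C; T = 5.72°C
1900–3200 m, saturated: Δz = 1.3 km ⇒ ΔT = -7.41°C; T = -1.69°C
3200–2000 m, dry descent: Δz = 1.2 km ⇒ ΔT = +11.76°C; T = 10.07°C

10.07°C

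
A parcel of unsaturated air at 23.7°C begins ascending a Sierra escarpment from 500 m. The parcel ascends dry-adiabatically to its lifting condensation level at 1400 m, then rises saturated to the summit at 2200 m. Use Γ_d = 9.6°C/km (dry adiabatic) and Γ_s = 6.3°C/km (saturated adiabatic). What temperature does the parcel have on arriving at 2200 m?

Dry to 1400 m: -9.6 × 0.9 km = -8.64°C, so T = 15.06°C.
Saturated to 2200 m: -6.3 × 0.8 km = -5.04°C, so T = 10.02°C.

10.02°C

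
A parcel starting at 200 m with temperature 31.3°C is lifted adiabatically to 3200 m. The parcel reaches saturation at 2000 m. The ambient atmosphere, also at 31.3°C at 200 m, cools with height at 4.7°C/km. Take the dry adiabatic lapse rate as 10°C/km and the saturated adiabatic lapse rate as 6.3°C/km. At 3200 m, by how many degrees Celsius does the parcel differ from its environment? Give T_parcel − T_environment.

Parcel:
  200–2000 m, dry: Δz = 1.8 km ⇒ ΔT = -18°C; T = 13.3°C
  2000–3200 m, saturated: Δz = 1.2 km ⇒ ΔT = -7.56°C; T = 5.74°C
Environment:
  200–3200 m, environment: Δz = 3 km ⇒ ΔT = -14.1°C; T = 17.2°C
T_parcel − T_env = 5.74 − 17.2 = -11.46°C

-11.46°C (parcel cooler than environment)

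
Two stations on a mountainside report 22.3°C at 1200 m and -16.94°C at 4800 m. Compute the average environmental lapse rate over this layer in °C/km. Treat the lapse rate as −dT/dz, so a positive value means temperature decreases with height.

Γ = −ΔT/Δz = (22.3 − (-16.94)) / (4800 − 1200) m
  = 39.24°C / 3.6 km = 10.9°C/km

10.9°C/km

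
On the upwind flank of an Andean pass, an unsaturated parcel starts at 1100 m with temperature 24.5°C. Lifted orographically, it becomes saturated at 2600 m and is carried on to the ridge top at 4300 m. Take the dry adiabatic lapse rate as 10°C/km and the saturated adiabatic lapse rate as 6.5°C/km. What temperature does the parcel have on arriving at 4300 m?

Dry to 2600 m: -10 × 1.5 km = -15°C, so T = 9.5°C.
Saturated to 4300 m: -6.5 × 1.7 km = -11.05°C, so T = -1.55°C.

-1.55°C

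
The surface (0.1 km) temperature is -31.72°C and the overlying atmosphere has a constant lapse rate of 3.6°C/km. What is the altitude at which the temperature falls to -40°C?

2.4 km

Height above start = (-31.72 − (-40)) / 3.6 = 2.3 km
Altitude = 100 m + 2300 m = 2400 m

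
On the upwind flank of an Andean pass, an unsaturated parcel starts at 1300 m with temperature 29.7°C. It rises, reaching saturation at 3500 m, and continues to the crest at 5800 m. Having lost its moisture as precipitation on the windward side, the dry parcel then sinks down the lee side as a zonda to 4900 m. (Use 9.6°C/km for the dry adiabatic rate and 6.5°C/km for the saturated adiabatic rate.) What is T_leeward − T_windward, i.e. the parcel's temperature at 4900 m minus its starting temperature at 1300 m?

Dry to 3500 m: -9.6 × 2.2 km = -21.12°C, so T = 8.58°C.
Saturated to 5800 m: -6.5 × 2.3 km = -14.95°C, so T = -6.37°C.
Dry descent to 4900 m: +9.6 × 0.9 km = +8.64°C, so T = 2.27°C.
Net change vs windward start: 2.27 − 29.7 = -27.43°C

-27.43°C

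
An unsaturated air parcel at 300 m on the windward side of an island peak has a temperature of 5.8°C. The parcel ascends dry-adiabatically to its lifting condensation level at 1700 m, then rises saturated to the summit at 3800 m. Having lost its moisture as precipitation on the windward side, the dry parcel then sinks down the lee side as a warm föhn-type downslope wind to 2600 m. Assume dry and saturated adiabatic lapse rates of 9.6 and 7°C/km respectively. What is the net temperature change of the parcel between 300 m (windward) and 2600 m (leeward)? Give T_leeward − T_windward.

300–1700 m, dry: Δz = 1.4 km ⇒ ΔT = -13.44°C; T = -7.64°C
1700–3800 m, saturated: Δz = 2.1 km ⇒ ΔT = -14.7°C; T = -22.34°C
3800–2600 m, dry descent: Δz = 1.2 km ⇒ ΔT = +11.52°C; T = -10.82°C
Net change vs windward start: -10.82 − 5.8 = -16.62°C

-16.62°C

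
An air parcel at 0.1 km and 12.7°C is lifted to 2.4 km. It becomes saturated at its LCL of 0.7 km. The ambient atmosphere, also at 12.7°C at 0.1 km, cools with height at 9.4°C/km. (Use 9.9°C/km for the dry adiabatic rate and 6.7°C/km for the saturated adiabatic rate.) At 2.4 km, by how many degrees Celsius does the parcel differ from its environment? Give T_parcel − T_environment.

Parcel:
  From 100 m to 700 m (dry): cools by 9.9 × 0.6 = 5.94°C, giving 6.76°C.
  From 700 m to 2400 m (saturated): cools by 6.7 × 1.7 = 11.39°C, giving -4.63°C.
Environment:
  From 100 m to 2400 m (environment): cools by 9.4 × 2.3 = 21.62°C, giving -8.92°C.
T_parcel − T_env = -4.63 − (-8.92) = +4.29°C

+4.29°C (parcel warmer than environment)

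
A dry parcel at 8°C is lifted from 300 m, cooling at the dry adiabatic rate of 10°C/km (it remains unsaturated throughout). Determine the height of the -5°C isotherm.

1600 m

Height above start = (8 − (-5)) / 10 = 1.3 km
Altitude = 300 m + 1300 m = 1600 m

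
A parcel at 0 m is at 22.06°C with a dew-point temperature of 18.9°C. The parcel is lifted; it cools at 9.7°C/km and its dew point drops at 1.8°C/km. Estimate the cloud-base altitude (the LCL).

400 m

T and T_d converge at 9.7 − 1.8 = 7.9°C per km
Height above start = (22.06 − 18.9) / 7.9 = 0.4 km
LCL altitude = 0 m + 400 m = 400 m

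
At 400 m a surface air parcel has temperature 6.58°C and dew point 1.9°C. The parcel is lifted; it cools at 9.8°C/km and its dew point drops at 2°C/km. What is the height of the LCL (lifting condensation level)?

1000 m

T and T_d converge at 9.8 − 2 = 7.8°C per km
Height above start = (6.58 − 1.9) / 7.8 = 0.6 km
LCL altitude = 400 m + 600 m = 1000 m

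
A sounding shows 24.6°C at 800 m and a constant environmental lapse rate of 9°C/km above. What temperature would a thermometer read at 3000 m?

4.8°C

Environmental to 3000 m: -9 × 2.2 km = -19.8°C, so T = 4.8°C.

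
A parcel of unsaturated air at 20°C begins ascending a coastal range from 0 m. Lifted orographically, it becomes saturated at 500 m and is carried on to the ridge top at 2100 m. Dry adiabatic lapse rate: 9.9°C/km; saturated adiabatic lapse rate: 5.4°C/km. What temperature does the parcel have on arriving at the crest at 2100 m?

6.41°C

0 → 500 m (dry, 9.9°C/km): ΔT = -9.9 × 0.5 = -4.95°C → T = 15.05°C
500 → 2100 m (saturated, 5.4°C/km): ΔT = -5.4 × 1.6 = -8.64°C → T = 6.41°C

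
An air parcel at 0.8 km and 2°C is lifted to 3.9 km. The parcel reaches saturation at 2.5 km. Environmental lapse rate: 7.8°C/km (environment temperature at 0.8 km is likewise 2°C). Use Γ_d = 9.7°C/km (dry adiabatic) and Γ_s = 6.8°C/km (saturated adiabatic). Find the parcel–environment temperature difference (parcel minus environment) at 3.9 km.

-1.83°C (parcel cooler than environment)

Parcel:
  800 → 2500 m (dry, 9.7°C/km): ΔT = -9.7 × 1.7 = -16.49°C → T = -14.49°C
  2500 → 3900 m (saturated, 6.8°C/km): ΔT = -6.8 × 1.4 = -9.52°C → T = -24.01°C
Environment:
  800 → 3900 m (environment, 7.8°C/km): ΔT = -7.8 × 3.1 = -24.18°C → T = -22.18°C
T_parcel − T_env = -24.01 − (-22.18) = -1.83°C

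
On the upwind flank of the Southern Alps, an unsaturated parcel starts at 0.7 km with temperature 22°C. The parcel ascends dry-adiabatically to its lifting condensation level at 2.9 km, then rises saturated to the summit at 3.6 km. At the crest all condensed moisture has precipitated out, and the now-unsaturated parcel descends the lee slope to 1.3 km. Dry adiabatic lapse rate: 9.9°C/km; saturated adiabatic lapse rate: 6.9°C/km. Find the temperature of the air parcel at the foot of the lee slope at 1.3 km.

18.16°C

From 700 m to 2900 m (dry): cools by 9.9 × 2.2 = 21.78°C, giving 0.22°C.
From 2900 m to 3600 m (saturated): cools by 6.9 × 0.7 = 4.83°C, giving -4.61°C.
From 3600 m to 1300 m (dry descent): warms by 9.9 × 2.3 = 22.77°C, giving 18.16°C.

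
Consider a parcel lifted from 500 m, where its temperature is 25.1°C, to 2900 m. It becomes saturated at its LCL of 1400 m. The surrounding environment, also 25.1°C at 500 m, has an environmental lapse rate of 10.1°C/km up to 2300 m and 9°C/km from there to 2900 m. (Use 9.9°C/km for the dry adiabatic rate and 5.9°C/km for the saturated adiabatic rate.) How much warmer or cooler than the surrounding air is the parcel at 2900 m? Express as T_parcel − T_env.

Parcel:
  500 → 1400 m (dry, 9.9°C/km): ΔT = -9.9 × 0.9 = -8.91°C → T = 16.19°C
  1400 → 2900 m (saturated, 5.9°C/km): ΔT = -5.9 × 1.5 = -8.85°C → T = 7.34°C
Environment:
  500 → 2300 m (environment, lower layer, 10.1°C/km): ΔT = -10.1 × 1.8 = -18.18°C → T = 6.92°C
  2300 → 2900 m (environment, upper layer, 9°C/km): ΔT = -9 × 0.6 = -5.4°C → T = 1.52°C
T_parcel − T_env = 7.34 − 1.52 = +5.82°C

+5.82°C (parcel warmer than environment)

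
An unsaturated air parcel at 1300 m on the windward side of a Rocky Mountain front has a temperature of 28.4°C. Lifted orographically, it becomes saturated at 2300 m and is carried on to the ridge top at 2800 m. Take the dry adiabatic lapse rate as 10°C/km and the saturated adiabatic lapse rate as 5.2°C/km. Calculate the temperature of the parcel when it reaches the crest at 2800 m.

1300 → 2300 m (dry, 10°C/km): ΔT = -10 × 1 = -10°C → T = 18.4°C
2300 → 2800 m (saturated, 5.2°C/km): ΔT = -5.2 × 0.5 = -2.6°C → T = 15.8°C

15.8°C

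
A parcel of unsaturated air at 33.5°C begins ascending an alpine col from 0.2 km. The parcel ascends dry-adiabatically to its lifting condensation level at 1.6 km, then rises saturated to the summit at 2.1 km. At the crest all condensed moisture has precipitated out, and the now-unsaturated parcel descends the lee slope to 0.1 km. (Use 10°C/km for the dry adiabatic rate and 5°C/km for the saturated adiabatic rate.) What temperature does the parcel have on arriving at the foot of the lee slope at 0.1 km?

37°C

Dry to 1600 m: -10 × 1.4 km = -14°C, so T = 19.5°C.
Saturated to 2100 m: -5 × 0.5 km = -2.5°C, so T = 17°C.
Dry descent to 100 m: +10 × 2 km = +20°C, so T = 37°C.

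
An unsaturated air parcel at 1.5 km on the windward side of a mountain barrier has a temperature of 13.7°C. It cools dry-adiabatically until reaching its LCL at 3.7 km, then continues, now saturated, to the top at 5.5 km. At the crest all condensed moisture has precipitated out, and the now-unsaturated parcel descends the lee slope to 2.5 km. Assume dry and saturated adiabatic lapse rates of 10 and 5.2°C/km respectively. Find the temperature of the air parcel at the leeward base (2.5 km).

1500 → 3700 m (dry, 10°C/km): ΔT = -10 × 2.2 = -22°C → T = -8.3°C
3700 → 5500 m (saturated, 5.2°C/km): ΔT = -5.2 × 1.8 = -9.36°C → T = -17.66°C
5500 → 2500 m (dry descent, 10°C/km): ΔT = +10 × 3 = +30°C → T = 12.34°C

12.34°C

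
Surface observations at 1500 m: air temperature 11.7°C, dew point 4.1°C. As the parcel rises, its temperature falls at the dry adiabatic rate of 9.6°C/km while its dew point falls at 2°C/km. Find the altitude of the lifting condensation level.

2500 m

T and T_d converge at 9.6 − 2 = 7.6°C per km
Height above start = (11.7 − 4.1) / 7.6 = 1 km
LCL altitude = 1500 m + 1000 m = 2500 m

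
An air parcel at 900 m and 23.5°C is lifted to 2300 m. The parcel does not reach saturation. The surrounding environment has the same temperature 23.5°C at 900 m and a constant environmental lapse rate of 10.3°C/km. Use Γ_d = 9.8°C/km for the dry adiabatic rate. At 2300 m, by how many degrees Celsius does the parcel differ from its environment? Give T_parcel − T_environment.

+0.7°C (parcel warmer than environment)

Parcel:
  From 900 m to 2300 m (dry): cools by 9.8 × 1.4 = 13.72°C, giving 9.78°C.
Environment:
  From 900 m to 2300 m (environment): cools by 10.3 × 1.4 = 14.42°C, giving 9.08°C.
T_parcel − T_env = 9.78 − 9.08 = +0.7°C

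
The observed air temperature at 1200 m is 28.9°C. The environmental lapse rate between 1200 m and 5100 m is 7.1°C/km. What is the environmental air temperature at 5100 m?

From 1200 m to 5100 m (environmental): cools by 7.1 × 3.9 = 27.69°C, giving 1.21°C.

1.21°C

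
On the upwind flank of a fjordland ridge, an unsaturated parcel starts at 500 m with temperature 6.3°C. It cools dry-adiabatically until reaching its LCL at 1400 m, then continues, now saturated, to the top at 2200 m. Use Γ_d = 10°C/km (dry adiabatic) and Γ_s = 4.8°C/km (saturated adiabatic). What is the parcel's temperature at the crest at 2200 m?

500–1400 m, dry: Δz = 0.9 km ⇒ ΔT = -9°C; T = -2.7°C
1400–2200 m, saturated: Δz = 0.8 km ⇒ ΔT = -3.84°C; T = -6.54°C

-6.54°C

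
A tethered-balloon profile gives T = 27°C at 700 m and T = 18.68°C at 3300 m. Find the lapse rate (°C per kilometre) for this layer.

3.2°C/km

Γ = −ΔT/Δz = (27 − 18.68) / (3300 − 700) m
  = 8.32°C / 2.6 km = 3.2°C/km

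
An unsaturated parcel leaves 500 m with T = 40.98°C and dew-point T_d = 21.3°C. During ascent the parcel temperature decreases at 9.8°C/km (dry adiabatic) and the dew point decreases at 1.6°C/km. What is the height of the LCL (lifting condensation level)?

2900 m

T and T_d converge at 9.8 − 1.6 = 8.2°C per km
Height above start = (40.98 − 21.3) / 8.2 = 2.4 km
LCL altitude = 500 m + 2400 m = 2900 m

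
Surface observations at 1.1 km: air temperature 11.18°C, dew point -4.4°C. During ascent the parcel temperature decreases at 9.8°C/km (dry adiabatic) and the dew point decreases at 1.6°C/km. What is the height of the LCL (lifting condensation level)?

T and T_d converge at 9.8 − 1.6 = 8.2°C per km
Height above start = (11.18 − (-4.4)) / 8.2 = 1.9 km
LCL altitude = 1100 m + 1900 m = 3000 m

3 km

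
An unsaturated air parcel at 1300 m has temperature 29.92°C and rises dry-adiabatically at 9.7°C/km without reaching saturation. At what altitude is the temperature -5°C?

Height above start = (29.92 − (-5)) / 9.7 = 3.6 km
Altitude = 1300 m + 3600 m = 4900 m

4900 m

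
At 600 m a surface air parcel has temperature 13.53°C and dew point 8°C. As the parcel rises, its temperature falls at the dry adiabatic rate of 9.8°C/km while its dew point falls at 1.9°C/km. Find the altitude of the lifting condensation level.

1300 m

T and T_d converge at 9.8 − 1.9 = 7.9°C per km
Height above start = (13.53 − 8) / 7.9 = 0.7 km
LCL altitude = 600 m + 700 m = 1300 m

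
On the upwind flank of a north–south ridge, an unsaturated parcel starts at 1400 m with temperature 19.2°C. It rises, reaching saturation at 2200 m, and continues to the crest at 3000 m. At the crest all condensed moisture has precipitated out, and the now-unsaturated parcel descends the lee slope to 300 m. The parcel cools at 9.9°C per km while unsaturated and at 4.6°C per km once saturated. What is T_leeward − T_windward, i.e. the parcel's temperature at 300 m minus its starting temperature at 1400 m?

+15.13°C

1400 → 2200 m (dry, 9.9°C/km): ΔT = -9.9 × 0.8 = -7.92°C → T = 11.28°C
2200 → 3000 m (saturated, 4.6°C/km): ΔT = -4.6 × 0.8 = -3.68°C → T = 7.6°C
3000 → 300 m (dry descent, 9.9°C/km): ΔT = +9.9 × 2.7 = +26.73°C → T = 34.33°C
Net change vs windward start: 34.33 − 19.2 = +15.13°C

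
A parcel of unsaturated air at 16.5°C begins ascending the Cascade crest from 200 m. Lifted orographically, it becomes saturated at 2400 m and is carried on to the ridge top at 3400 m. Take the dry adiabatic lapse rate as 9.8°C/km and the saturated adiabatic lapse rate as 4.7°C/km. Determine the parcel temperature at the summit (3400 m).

Dry to 2400 m: -9.8 × 2.2 km = -21.56°C, so T = -5.06°C.
Saturated to 3400 m: -4.7 × 1 km = -4.7°C, so T = -9.76°C.

-9.76°C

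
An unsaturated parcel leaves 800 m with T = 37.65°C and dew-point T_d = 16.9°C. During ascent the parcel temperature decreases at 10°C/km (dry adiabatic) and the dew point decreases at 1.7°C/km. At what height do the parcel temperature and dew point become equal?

T and T_d converge at 10 − 1.7 = 8.3°C per km
Height above start = (37.65 − 16.9) / 8.3 = 2.5 km
LCL altitude = 800 m + 2500 m = 3300 m

3300 m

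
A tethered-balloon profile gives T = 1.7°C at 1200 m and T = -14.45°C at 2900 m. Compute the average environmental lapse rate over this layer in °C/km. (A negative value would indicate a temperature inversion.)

9.5°C/km

Γ = −ΔT/Δz = (1.7 − (-14.45)) / (2900 − 1200) m
  = 16.15°C / 1.7 km = 9.5°C/km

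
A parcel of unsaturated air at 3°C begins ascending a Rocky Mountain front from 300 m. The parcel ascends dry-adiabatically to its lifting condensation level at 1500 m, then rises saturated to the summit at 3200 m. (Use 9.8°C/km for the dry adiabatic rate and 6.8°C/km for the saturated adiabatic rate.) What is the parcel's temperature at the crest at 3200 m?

From 300 m to 1500 m (dry): cools by 9.8 × 1.2 = 11.76°C, giving -8.76°C.
From 1500 m to 3200 m (saturated): cools by 6.8 × 1.7 = 11.56°C, giving -20.32°C.

-20.32°C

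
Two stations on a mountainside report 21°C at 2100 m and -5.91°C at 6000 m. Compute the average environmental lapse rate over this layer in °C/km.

6.9°C/km

Γ = −ΔT/Δz = (21 − (-5.91)) / (6000 − 2100) m
  = 26.91°C / 3.9 km = 6.9°C/km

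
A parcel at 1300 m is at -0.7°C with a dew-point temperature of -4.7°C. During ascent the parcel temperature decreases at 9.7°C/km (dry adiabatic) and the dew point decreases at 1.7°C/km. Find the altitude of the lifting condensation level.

T and T_d converge at 9.7 − 1.7 = 8°C per km
Height above start = (-0.7 − (-4.7)) / 8 = 0.5 km
LCL altitude = 1300 m + 500 m = 1800 m

1800 m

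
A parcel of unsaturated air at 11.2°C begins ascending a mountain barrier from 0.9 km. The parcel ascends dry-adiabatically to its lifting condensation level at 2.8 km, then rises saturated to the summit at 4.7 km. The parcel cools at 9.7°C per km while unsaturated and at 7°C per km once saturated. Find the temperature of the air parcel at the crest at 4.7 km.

-20.53°C

900 → 2800 m (dry, 9.7°C/km): ΔT = -9.7 × 1.9 = -18.43°C → T = -7.23°C
2800 → 4700 m (saturated, 7°C/km): ΔT = -7 × 1.9 = -13.3°C → T = -20.53°C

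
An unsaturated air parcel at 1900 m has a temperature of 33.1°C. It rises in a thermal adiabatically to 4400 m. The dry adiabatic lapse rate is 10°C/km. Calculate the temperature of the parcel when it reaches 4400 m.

From 1900 m to 4400 m (dry adiabatic): cools by 10 × 2.5 = 25°C, giving 8.1°C.

8.1°C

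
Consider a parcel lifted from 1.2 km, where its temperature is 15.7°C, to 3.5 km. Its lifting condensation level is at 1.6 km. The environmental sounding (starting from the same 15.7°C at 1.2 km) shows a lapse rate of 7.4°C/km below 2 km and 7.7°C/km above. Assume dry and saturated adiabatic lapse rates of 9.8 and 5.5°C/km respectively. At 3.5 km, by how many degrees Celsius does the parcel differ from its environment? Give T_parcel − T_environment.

+3.1°C (parcel warmer than environment)

Parcel:
  1200 → 1600 m (dry, 9.8°C/km): ΔT = -9.8 × 0.4 = -3.92°C → T = 11.78°C
  1600 → 3500 m (saturated, 5.5°C/km): ΔT = -5.5 × 1.9 = -10.45°C → T = 1.33°C
Environment:
  1200 → 2000 m (environment, lower layer, 7.4°C/km): ΔT = -7.4 × 0.8 = -5.92°C → T = 9.78°C
  2000 → 3500 m (environment, upper layer, 7.7°C/km): ΔT = -7.7 × 1.5 = -11.55°C → T = -1.77°C
T_parcel − T_env = 1.33 − (-1.77) = +3.1°C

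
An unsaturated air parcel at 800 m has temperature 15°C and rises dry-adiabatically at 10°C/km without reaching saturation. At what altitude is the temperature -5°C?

Height above start = (15 − (-5)) / 10 = 2 km
Altitude = 800 m + 2000 m = 2800 m

2800 m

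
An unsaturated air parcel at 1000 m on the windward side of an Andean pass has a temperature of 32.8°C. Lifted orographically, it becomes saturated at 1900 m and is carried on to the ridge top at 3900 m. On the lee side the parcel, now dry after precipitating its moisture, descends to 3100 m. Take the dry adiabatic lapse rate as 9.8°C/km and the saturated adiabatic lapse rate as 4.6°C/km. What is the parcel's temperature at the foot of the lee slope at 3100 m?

22.62°C

From 1000 m to 1900 m (dry): cools by 9.8 × 0.9 = 8.82°C, giving 23.98°C.
From 1900 m to 3900 m (saturated): cools by 4.6 × 2 = 9.2°C, giving 14.78°C.
From 3900 m to 3100 m (dry descent): warms by 9.8 × 0.8 = 7.84°C, giving 22.62°C.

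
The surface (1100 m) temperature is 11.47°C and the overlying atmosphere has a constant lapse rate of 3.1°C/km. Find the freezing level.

Height above start = (11.47 − 0) / 3.1 = 3.7 km
Altitude = 1100 m + 3700 m = 4800 m

4800 m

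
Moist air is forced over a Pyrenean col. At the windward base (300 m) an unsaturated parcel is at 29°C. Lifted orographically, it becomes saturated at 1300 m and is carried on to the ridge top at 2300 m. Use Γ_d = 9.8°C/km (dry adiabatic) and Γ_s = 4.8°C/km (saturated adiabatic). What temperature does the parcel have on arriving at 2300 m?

Dry to 1300 m: -9.8 × 1 km = -9.8°C, so T = 19.2°C.
Saturated to 2300 m: -4.8 × 1 km = -4.8°C, so T = 14.4°C.

14.4°C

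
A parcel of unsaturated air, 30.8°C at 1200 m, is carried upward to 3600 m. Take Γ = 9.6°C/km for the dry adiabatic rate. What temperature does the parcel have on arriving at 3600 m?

7.76°C

From 1200 m to 3600 m (dry adiabatic): cools by 9.6 × 2.4 = 23.04°C, giving 7.76°C.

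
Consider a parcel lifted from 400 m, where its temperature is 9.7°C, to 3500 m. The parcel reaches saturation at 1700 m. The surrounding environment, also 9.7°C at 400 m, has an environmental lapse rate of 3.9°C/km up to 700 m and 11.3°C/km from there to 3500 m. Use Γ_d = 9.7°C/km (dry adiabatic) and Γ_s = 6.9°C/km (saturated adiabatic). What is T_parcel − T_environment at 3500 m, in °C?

+7.78°C (parcel warmer than environment)

Parcel:
  400 → 1700 m (dry, 9.7°C/km): ΔT = -9.7 × 1.3 = -12.61°C → T = -2.91°C
  1700 → 3500 m (saturated, 6.9°C/km): ΔT = -6.9 × 1.8 = -12.42°C → T = -15.33°C
Environment:
  400 → 700 m (environment, lower layer, 3.9°C/km): ΔT = -3.9 × 0.3 = -1.17°C → T = 8.53°C
  700 → 3500 m (environment, upper layer, 11.3°C/km): ΔT = -11.3 × 2.8 = -31.64°C → T = -23.11°C
T_parcel − T_env = -15.33 − (-23.11) = +7.78°C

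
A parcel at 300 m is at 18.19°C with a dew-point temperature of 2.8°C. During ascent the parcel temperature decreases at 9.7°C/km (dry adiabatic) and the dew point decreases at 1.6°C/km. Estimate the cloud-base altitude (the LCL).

T and T_d converge at 9.7 − 1.6 = 8.1°C per km
Height above start = (18.19 − 2.8) / 8.1 = 1.9 km
LCL altitude = 300 m + 1900 m = 2200 m

2200 m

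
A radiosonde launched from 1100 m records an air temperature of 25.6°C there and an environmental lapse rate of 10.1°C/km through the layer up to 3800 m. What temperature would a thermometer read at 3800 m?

-1.67°C

Environmental to 3800 m: -10.1 × 2.7 km = -27.27°C, so T = -1.67°C.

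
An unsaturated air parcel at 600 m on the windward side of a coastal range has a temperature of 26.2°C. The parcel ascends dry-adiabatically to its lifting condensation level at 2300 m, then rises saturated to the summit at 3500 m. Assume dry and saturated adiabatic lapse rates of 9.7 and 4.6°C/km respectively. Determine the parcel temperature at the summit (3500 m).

4.19°C

600–2300 m, dry: Δz = 1.7 km ⇒ ΔT = -16.49°C; T = 9.71°C
2300–3500 m, saturated: Δz = 1.2 km ⇒ ΔT = -5.52°C; T = 4.19°C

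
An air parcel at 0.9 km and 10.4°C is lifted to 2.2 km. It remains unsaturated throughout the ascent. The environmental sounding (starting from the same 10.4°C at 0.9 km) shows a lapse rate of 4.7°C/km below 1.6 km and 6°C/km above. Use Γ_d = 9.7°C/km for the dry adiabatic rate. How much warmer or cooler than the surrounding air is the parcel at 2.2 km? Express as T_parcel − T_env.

-5.72°C (parcel cooler than environment)

Parcel:
  From 900 m to 2200 m (dry): cools by 9.7 × 1.3 = 12.61°C, giving -2.21°C.
Environment:
  From 900 m to 1600 m (environment, lower layer): cools by 4.7 × 0.7 = 3.29°C, giving 7.11°C.
  From 1600 m to 2200 m (environment, upper layer): cools by 6 × 0.6 = 3.6°C, giving 3.51°C.
T_parcel − T_env = -2.21 − 3.51 = -5.72°C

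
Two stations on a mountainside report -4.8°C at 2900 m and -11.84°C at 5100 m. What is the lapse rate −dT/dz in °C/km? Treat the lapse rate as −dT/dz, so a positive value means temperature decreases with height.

Γ = −ΔT/Δz = (-4.8 − (-11.84)) / (5100 − 2900) m
  = 7.04°C / 2.2 km = 3.2°C/km

3.2°C/km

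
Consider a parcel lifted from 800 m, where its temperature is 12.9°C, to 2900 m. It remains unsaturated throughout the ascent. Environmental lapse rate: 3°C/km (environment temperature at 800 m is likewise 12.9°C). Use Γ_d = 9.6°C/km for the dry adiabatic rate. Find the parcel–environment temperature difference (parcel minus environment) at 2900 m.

-13.86°C (parcel cooler than environment)

Parcel:
  800–2900 m, dry: Δz = 2.1 km ⇒ ΔT = -20.16°C; T = -7.26°C
Environment:
  800–2900 m, environment: Δz = 2.1 km ⇒ ΔT = -6.3°C; T = 6.6°C
T_parcel − T_env = -7.26 − 6.6 = -13.86°C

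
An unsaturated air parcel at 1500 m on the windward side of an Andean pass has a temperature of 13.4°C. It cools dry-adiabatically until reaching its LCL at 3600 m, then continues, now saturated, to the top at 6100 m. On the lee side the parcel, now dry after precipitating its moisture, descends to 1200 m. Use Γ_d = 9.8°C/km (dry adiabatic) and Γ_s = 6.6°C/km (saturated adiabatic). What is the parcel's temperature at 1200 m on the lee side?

1500–3600 m, dry: Δz = 2.1 km ⇒ ΔT = -20.58°C; T = -7.18°C
3600–6100 m, saturated: Δz = 2.5 km ⇒ ΔT = -16.5°C; T = -23.68°C
6100–1200 m, dry descent: Δz = 4.9 km ⇒ ΔT = +48.02°C; T = 24.34°C

24.34°C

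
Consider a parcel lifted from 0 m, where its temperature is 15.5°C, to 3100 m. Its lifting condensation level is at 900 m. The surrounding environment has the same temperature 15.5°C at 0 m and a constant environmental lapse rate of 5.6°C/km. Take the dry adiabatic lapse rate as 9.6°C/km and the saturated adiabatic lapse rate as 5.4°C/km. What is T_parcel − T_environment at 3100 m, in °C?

-3.16°C (parcel cooler than environment)

Parcel:
  0–900 m, dry: Δz = 0.9 km ⇒ ΔT = -8.64°C; T = 6.86°C
  900–3100 m, saturated: Δz = 2.2 km ⇒ ΔT = -11.88°C; T = -5.02°C
Environment:
  0–3100 m, environment: Δz = 3.1 km ⇒ ΔT = -17.36°C; T = -1.86°C
T_parcel − T_env = -5.02 − (-1.86) = -3.16°C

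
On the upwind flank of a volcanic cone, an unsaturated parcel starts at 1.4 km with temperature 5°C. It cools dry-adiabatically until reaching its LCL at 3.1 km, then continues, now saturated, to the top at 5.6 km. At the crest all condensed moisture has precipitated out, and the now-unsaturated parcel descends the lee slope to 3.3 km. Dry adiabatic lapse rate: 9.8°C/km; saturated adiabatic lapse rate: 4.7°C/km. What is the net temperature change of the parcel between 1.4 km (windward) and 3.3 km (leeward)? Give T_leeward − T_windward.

-5.87°C

1400 → 3100 m (dry, 9.8°C/km): ΔT = -9.8 × 1.7 = -16.66°C → T = -11.66°C
3100 → 5600 m (saturated, 4.7°C/km): ΔT = -4.7 × 2.5 = -11.75°C → T = -23.41°C
5600 → 3300 m (dry descent, 9.8°C/km): ΔT = +9.8 × 2.3 = +22.54°C → T = -0.87°C
Net change vs windward start: -0.87 − 5 = -5.87°C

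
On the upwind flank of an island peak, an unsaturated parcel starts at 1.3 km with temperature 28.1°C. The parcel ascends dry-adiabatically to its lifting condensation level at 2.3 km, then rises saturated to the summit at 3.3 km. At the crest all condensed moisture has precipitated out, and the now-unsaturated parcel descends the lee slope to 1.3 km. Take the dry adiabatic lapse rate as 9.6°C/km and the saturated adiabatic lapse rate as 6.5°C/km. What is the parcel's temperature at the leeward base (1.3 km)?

31.2°C

Dry to 2300 m: -9.6 × 1 km = -9.6°C, so T = 18.5°C.
Saturated to 3300 m: -6.5 × 1 km = -6.5°C, so T = 12°C.
Dry descent to 1300 m: +9.6 × 2 km = +19.2°C, so T = 31.2°C.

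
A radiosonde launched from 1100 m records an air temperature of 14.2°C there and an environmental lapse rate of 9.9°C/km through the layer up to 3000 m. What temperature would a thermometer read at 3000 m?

-4.61°C

Environmental to 3000 m: -9.9 × 1.9 km = -18.81°C, so T = -4.61°C.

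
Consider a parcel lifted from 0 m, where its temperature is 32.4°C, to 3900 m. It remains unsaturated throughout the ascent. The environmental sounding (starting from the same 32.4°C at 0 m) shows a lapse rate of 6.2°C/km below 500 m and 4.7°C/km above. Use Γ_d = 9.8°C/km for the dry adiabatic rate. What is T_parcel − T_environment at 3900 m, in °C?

Parcel:
  Dry to 3900 m: -9.8 × 3.9 km = -38.22°C, so T = -5.82°C.
Environment:
  Environment, lower layer to 500 m: -6.2 × 0.5 km = -3.1°C, so T = 29.3°C.
  Environment, upper layer to 3900 m: -4.7 × 3.4 km = -15.98°C, so T = 13.32°C.
T_parcel − T_env = -5.82 − 13.32 = -19.14°C

-19.14°C (parcel cooler than environment)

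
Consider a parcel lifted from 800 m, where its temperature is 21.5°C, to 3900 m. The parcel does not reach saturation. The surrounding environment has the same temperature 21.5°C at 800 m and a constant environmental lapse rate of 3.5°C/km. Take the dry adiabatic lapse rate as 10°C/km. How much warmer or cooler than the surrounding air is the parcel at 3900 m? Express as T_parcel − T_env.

-20.15°C (parcel cooler than environment)

Parcel:
  800 → 3900 m (dry, 10°C/km): ΔT = -10 × 3.1 = -31°C → T = -9.5°C
Environment:
  800 → 3900 m (environment, 3.5°C/km): ΔT = -3.5 × 3.1 = -10.85°C → T = 10.65°C
T_parcel − T_env = -9.5 − 10.65 = -20.15°C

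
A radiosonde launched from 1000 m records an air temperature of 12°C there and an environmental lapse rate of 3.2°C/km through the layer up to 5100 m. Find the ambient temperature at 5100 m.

1000 → 5100 m (environmental, 3.2°C/km): ΔT = -3.2 × 4.1 = -13.12°C → T = -1.12°C

-1.12°C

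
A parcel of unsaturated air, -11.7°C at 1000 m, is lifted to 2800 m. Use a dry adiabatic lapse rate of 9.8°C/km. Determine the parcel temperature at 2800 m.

1000–2800 m, dry adiabatic: Δz = 1.8 km ⇒ ΔT = -17.64°C; T = -29.34°C

-29.34°C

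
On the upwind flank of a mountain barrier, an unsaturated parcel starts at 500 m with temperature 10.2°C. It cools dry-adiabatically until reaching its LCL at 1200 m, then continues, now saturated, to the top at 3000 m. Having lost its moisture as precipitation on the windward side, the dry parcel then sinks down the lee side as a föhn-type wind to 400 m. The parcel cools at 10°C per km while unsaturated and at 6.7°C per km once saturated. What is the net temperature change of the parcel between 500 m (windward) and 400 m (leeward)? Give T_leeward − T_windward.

Dry to 1200 m: -10 × 0.7 km = -7°C, so T = 3.2°C.
Saturated to 3000 m: -6.7 × 1.8 km = -12.06°C, so T = -8.86°C.
Dry descent to 400 m: +10 × 2.6 km = +26°C, so T = 17.14°C.
Net change vs windward start: 17.14 − 10.2 = +6.94°C

+6.94°C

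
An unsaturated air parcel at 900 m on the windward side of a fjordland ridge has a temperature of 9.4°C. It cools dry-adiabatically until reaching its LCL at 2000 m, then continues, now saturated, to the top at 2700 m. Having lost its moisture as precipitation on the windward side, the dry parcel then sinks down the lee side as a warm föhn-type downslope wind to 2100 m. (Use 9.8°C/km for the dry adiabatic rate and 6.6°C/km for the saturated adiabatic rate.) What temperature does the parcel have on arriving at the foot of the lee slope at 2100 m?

900–2000 m, dry: Δz = 1.1 km ⇒ ΔT = -10.78°C; T = -1.38°C
2000–2700 m, saturated: Δz = 0.7 km ⇒ ΔT = -4.62°C; T = -6°C
2700–2100 m, dry descent: Δz = 0.6 km ⇒ ΔT = +5.88°C; T = -0.12°C

-0.12°C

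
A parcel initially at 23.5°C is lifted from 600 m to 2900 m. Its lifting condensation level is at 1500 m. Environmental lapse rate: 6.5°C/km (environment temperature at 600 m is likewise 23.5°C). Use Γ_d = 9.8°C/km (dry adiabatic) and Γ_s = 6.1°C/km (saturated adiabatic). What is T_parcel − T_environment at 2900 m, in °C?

Parcel:
  600–1500 m, dry: Δz = 0.9 km ⇒ ΔT = -8.82°C; T = 14.68°C
  1500–2900 m, saturated: Δz = 1.4 km ⇒ ΔT = -8.54°C; T = 6.14°C
Environment:
  600–2900 m, environment: Δz = 2.3 km ⇒ ΔT = -14.95°C; T = 8.55°C
T_parcel − T_env = 6.14 − 8.55 = -2.41°C

-2.41°C (parcel cooler than environment)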